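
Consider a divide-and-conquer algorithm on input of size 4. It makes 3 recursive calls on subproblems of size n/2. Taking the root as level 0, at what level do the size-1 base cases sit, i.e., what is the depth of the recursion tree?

For divide and conquer with division factor 2:

Problem sizes at each level:
Level 0: 4
Level 1: 2
Level 2: 1

The root is level 0 and the size-1 base case is level 2 (the tree spans levels 0 through 2, i.e. 3 levels counting the root), so the depth is the number of divisions: log_2(4) = 2

The recursion tree depth is log_2(4) = 2. At each level, the problem size is divided by 2, so it takes 2 divisions to reduce to a base case of size 1. The algorithm makes 3 recursive calls at each level.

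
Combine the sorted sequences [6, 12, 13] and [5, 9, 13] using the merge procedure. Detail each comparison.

Merging process:

Compare 6 vs 5: take 5 from right. Merged: [5]
Compare 6 vs 9: take 6 from left. Merged: [5, 6]
Compare 12 vs 9: take 9 from right. Merged: [5, 6, 9]
Compare 12 vs 13: take 12 from left. Merged: [5, 6, 9, 12]
Compare 13 vs 13: take 13 from left. Merged: [5, 6, 9, 12, 13]
Append remaining from right: [13]. Merged: [5, 6, 9, 12, 13, 13]

Final merged array: [5, 6, 9, 12, 13, 13]
Total comparisons: 5

The merged array is [5, 6, 9, 12, 13, 13], requiring 5 comparisons. The merge step runs in O(n) time where n is the total number of elements.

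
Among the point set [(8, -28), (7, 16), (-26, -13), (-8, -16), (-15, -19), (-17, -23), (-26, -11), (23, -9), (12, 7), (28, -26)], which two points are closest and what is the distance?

Computing all pairwise distances among 10 points:

d((8, -28), (7, 16)) = 44.0114
d((8, -28), (-26, -13)) = 37.1618
d((8, -28), (-8, -16)) = 20.0
d((8, -28), (-15, -19)) = 24.6982
d((8, -28), (-17, -23)) = 25.4951
d((8, -28), (-26, -11)) = 38.0132
d((8, -28), (23, -9)) = 24.2074
d((8, -28), (12, 7)) = 35.2278
d((8, -28), (28, -26)) = 20.0998
d((7, 16), (-26, -13)) = 43.9318
d((7, 16), (-8, -16)) = 35.3412
d((7, 16), (-15, -19)) = 41.3401
d((7, 16), (-17, -23)) = 45.793
d((7, 16), (-26, -11)) = 42.638
d((7, 16), (23, -9)) = 29.6816
d((7, 16), (12, 7)) = 10.2956
d((7, 16), (28, -26)) = 46.9574
d((-26, -13), (-8, -16)) = 18.2483
d((-26, -13), (-15, -19)) = 12.53
d((-26, -13), (-17, -23)) = 13.4536
d((-26, -13), (-26, -11)) = 2.0 <-- minimum
d((-26, -13), (23, -9)) = 49.163
d((-26, -13), (12, 7)) = 42.9418
d((-26, -13), (28, -26)) = 55.5428
d((-8, -16), (-15, -19)) = 7.6158
d((-8, -16), (-17, -23)) = 11.4018
d((-8, -16), (-26, -11)) = 18.6815
d((-8, -16), (23, -9)) = 31.7805
d((-8, -16), (12, 7)) = 30.4795
d((-8, -16), (28, -26)) = 37.3631
d((-15, -19), (-17, -23)) = 4.4721
d((-15, -19), (-26, -11)) = 13.6015
d((-15, -19), (23, -9)) = 39.2938
d((-15, -19), (12, 7)) = 37.4833
d((-15, -19), (28, -26)) = 43.566
d((-17, -23), (-26, -11)) = 15.0
d((-17, -23), (23, -9)) = 42.3792
d((-17, -23), (12, 7)) = 41.7253
d((-17, -23), (28, -26)) = 45.0999
d((-26, -11), (23, -9)) = 49.0408
d((-26, -11), (12, 7)) = 42.0476
d((-26, -11), (28, -26)) = 56.0446
d((23, -9), (12, 7)) = 19.4165
d((23, -9), (28, -26)) = 17.72
d((12, 7), (28, -26)) = 36.6742

Closest pair: (-26, -13) and (-26, -11) with distance 2.0

The closest pair is (-26, -13) and (-26, -11) with Euclidean distance 2.0. For 10 points, brute-force pairwise comparison is shown above. For large n, the divide-and-conquer algorithm (sort by x, recurse on halves, check the dividing strip) achieves O(n log n).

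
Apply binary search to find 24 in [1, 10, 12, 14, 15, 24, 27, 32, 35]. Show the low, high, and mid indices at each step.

Binary search for 24 in [1, 10, 12, 14, 15, 24, 27, 32, 35]:

lo=0, hi=8, mid=4, arr[mid]=15 -> 15 < 24, search right half
lo=5, hi=8, mid=6, arr[mid]=27 -> 27 > 24, search left half
lo=5, hi=5, mid=5, arr[mid]=24 -> Found target at index 5!

Binary search finds 24 at index 5 after 3 comparisons. The search repeatedly halves the search space by comparing with the middle element.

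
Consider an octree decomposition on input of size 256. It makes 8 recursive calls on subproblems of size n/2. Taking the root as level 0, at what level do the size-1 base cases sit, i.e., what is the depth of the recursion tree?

For divide and conquer with division factor 2:

Problem sizes at each level:
Level 0: 256
Level 1: 128
Level 2: 64
Level 3: 32
Level 4: 16
Level 5: 8
Level 6: 4
Level 7: 2
Level 8: 1

The root is level 0 and the size-1 base case is level 8 (the tree spans levels 0 through 8, i.e. 9 levels counting the root), so the depth is the number of divisions: log_2(256) = 8

The recursion tree depth is log_2(256) = 8. At each level, the problem size is divided by 2, so it takes 8 divisions to reduce to a base case of size 1. The algorithm makes 8 recursive calls at each level.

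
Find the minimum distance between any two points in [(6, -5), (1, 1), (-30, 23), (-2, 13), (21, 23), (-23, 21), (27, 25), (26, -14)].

Computing all pairwise distances among 8 points:

d((6, -5), (1, 1)) = 7.8102
d((6, -5), (-30, 23)) = 45.607
d((6, -5), (-2, 13)) = 19.6977
d((6, -5), (21, 23)) = 31.7648
d((6, -5), (-23, 21)) = 38.9487
d((6, -5), (27, 25)) = 36.6197
d((6, -5), (26, -14)) = 21.9317
d((1, 1), (-30, 23)) = 38.0132
d((1, 1), (-2, 13)) = 12.3693
d((1, 1), (21, 23)) = 29.7321
d((1, 1), (-23, 21)) = 31.241
d((1, 1), (27, 25)) = 35.3836
d((1, 1), (26, -14)) = 29.1548
d((-30, 23), (-2, 13)) = 29.7321
d((-30, 23), (21, 23)) = 51.0
d((-30, 23), (-23, 21)) = 7.2801
d((-30, 23), (27, 25)) = 57.0351
d((-30, 23), (26, -14)) = 67.1193
d((-2, 13), (21, 23)) = 25.0799
d((-2, 13), (-23, 21)) = 22.4722
d((-2, 13), (27, 25)) = 31.3847
d((-2, 13), (26, -14)) = 38.8973
d((21, 23), (-23, 21)) = 44.0454
d((21, 23), (27, 25)) = 6.3246 <-- minimum
d((21, 23), (26, -14)) = 37.3363
d((-23, 21), (27, 25)) = 50.1597
d((-23, 21), (26, -14)) = 60.2163
d((27, 25), (26, -14)) = 39.0128

Closest pair: (21, 23) and (27, 25) with distance 6.3246

The closest pair is (21, 23) and (27, 25) with Euclidean distance 6.3246. For 8 points, brute-force pairwise comparison is shown above. For large n, the divide-and-conquer algorithm (sort by x, recurse on halves, check the dividing strip) achieves O(n log n).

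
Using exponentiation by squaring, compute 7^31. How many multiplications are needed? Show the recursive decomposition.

Computing 7^31 by squaring (build up from 7^1; each line after the first costs one multiplication):

7^1 = 7
7^2 = (7^1)^2 = 7^2 = 49
7^3 = 7 * 7^2 = 7 * 49 = 343
7^6 = (7^3)^2 = 343^2 = 117649
7^7 = 7 * 7^6 = 7 * 117649 = 823543
7^14 = (7^7)^2 = 823543^2 = 678223072849
7^15 = 7 * 7^14 = 7 * 678223072849 = 4747561509943
7^30 = (7^15)^2 = 4747561509943^2 = 22539340290692258087863249
7^31 = 7 * 7^30 = 7 * 22539340290692258087863249 = 157775382034845806615042743

Result: 157775382034845806615042743
Multiplications needed: 8 (8 lines after 7^1)

7^31 = 157775382034845806615042743. Using exponentiation by squaring, this requires 8 multiplications. The key idea: if the exponent is even, square the half-power; if odd, multiply by the base once.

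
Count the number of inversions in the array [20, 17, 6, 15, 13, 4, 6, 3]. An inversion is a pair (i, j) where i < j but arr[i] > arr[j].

Finding inversions in [20, 17, 6, 15, 13, 4, 6, 3]:

(0, 1): arr[0]=20 > arr[1]=17
(0, 2): arr[0]=20 > arr[2]=6
(0, 3): arr[0]=20 > arr[3]=15
(0, 4): arr[0]=20 > arr[4]=13
(0, 5): arr[0]=20 > arr[5]=4
(0, 6): arr[0]=20 > arr[6]=6
(0, 7): arr[0]=20 > arr[7]=3
(1, 2): arr[1]=17 > arr[2]=6
(1, 3): arr[1]=17 > arr[3]=15
(1, 4): arr[1]=17 > arr[4]=13
(1, 5): arr[1]=17 > arr[5]=4
(1, 6): arr[1]=17 > arr[6]=6
(1, 7): arr[1]=17 > arr[7]=3
(2, 5): arr[2]=6 > arr[5]=4
(2, 7): arr[2]=6 > arr[7]=3
(3, 4): arr[3]=15 > arr[4]=13
(3, 5): arr[3]=15 > arr[5]=4
(3, 6): arr[3]=15 > arr[6]=6
(3, 7): arr[3]=15 > arr[7]=3
(4, 5): arr[4]=13 > arr[5]=4
(4, 6): arr[4]=13 > arr[6]=6
(4, 7): arr[4]=13 > arr[7]=3
(5, 7): arr[5]=4 > arr[7]=3
(6, 7): arr[6]=6 > arr[7]=3

Total inversions: 24

The array has 24 inversion(s): (0,1), (0,2), (0,3), (0,4), (0,5), (0,6), (0,7), (1,2), (1,3), (1,4), (1,5), (1,6), (1,7), (2,5), (2,7), (3,4), (3,5), (3,6), (3,7), (4,5), (4,6), (4,7), (5,7), (6,7). Each pair (i,j) satisfies i < j and arr[i] > arr[j].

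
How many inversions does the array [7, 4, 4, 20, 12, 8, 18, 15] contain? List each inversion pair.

Finding inversions in [7, 4, 4, 20, 12, 8, 18, 15]:

(0, 1): arr[0]=7 > arr[1]=4
(0, 2): arr[0]=7 > arr[2]=4
(3, 4): arr[3]=20 > arr[4]=12
(3, 5): arr[3]=20 > arr[5]=8
(3, 6): arr[3]=20 > arr[6]=18
(3, 7): arr[3]=20 > arr[7]=15
(4, 5): arr[4]=12 > arr[5]=8
(6, 7): arr[6]=18 > arr[7]=15

Total inversions: 8

The array has 8 inversion(s): (0,1), (0,2), (3,4), (3,5), (3,6), (3,7), (4,5), (6,7). Each pair (i,j) satisfies i < j and arr[i] > arr[j].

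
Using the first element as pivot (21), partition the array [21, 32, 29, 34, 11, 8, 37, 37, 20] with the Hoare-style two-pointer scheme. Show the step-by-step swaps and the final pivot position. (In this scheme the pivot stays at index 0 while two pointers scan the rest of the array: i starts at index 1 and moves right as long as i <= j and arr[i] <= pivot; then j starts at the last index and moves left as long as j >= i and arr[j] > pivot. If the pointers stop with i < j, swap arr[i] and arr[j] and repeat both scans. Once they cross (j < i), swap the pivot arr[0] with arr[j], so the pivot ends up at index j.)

Hoare-style two-pointer partition with pivot = 21:

Initial array: [21, 32, 29, 34, 11, 8, 37, 37, 20]

Pointers start at i = 1, j = 8.
i stops at index 1 (arr[1]=32 > 21), j stops at index 8 (arr[8]=20 <= 21): swap arr[1] and arr[8], array becomes [21, 20, 29, 34, 11, 8, 37, 37, 32]
i stops at index 2 (arr[2]=29 > 21), j stops at index 5 (arr[5]=8 <= 21): swap arr[2] and arr[5], array becomes [21, 20, 8, 34, 11, 29, 37, 37, 32]
i stops at index 3 (arr[3]=34 > 21), j stops at index 4 (arr[4]=11 <= 21): swap arr[3] and arr[4], array becomes [21, 20, 8, 11, 34, 29, 37, 37, 32]
i ends at 4, j ends at 3: the pointers have crossed (j < i), so scanning stops.

Swap pivot arr[0] with arr[3] to place pivot at position 3: [11, 20, 8, 21, 34, 29, 37, 37, 32]
Pivot position: 3

After partitioning with pivot 21, the array becomes [11, 20, 8, 21, 34, 29, 37, 37, 32]. The pivot is placed at index 3. All elements to the left of the pivot are <= 21, and all elements to the right are > 21.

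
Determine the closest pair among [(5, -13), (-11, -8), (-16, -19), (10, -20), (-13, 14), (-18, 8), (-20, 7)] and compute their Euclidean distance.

Computing all pairwise distances among 7 points:

d((5, -13), (-11, -8)) = 16.7631
d((5, -13), (-16, -19)) = 21.8403
d((5, -13), (10, -20)) = 8.6023
d((5, -13), (-13, 14)) = 32.45
d((5, -13), (-18, 8)) = 31.1448
d((5, -13), (-20, 7)) = 32.0156
d((-11, -8), (-16, -19)) = 12.083
d((-11, -8), (10, -20)) = 24.1868
d((-11, -8), (-13, 14)) = 22.0907
d((-11, -8), (-18, 8)) = 17.4642
d((-11, -8), (-20, 7)) = 17.4929
d((-16, -19), (10, -20)) = 26.0192
d((-16, -19), (-13, 14)) = 33.1361
d((-16, -19), (-18, 8)) = 27.074
d((-16, -19), (-20, 7)) = 26.3059
d((10, -20), (-13, 14)) = 41.0488
d((10, -20), (-18, 8)) = 39.598
d((10, -20), (-20, 7)) = 40.3609
d((-13, 14), (-18, 8)) = 7.8102
d((-13, 14), (-20, 7)) = 9.8995
d((-18, 8), (-20, 7)) = 2.2361 <-- minimum

Closest pair: (-18, 8) and (-20, 7) with distance 2.2361

The closest pair is (-18, 8) and (-20, 7) with Euclidean distance 2.2361. For 7 points, brute-force pairwise comparison is shown above. For large n, the divide-and-conquer algorithm (sort by x, recurse on halves, check the dividing strip) achieves O(n log n).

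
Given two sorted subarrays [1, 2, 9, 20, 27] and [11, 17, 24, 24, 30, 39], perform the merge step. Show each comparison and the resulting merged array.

Merging process:

Compare 1 vs 11: take 1 from left. Merged: [1]
Compare 2 vs 11: take 2 from left. Merged: [1, 2]
Compare 9 vs 11: take 9 from left. Merged: [1, 2, 9]
Compare 20 vs 11: take 11 from right. Merged: [1, 2, 9, 11]
Compare 20 vs 17: take 17 from right. Merged: [1, 2, 9, 11, 17]
Compare 20 vs 24: take 20 from left. Merged: [1, 2, 9, 11, 17, 20]
Compare 27 vs 24: take 24 from right. Merged: [1, 2, 9, 11, 17, 20, 24]
Compare 27 vs 24: take 24 from right. Merged: [1, 2, 9, 11, 17, 20, 24, 24]
Compare 27 vs 30: take 27 from left. Merged: [1, 2, 9, 11, 17, 20, 24, 24, 27]
Append remaining from right: [30, 39]. Merged: [1, 2, 9, 11, 17, 20, 24, 24, 27, 30, 39]

Final merged array: [1, 2, 9, 11, 17, 20, 24, 24, 27, 30, 39]
Total comparisons: 9

The merged array is [1, 2, 9, 11, 17, 20, 24, 24, 27, 30, 39], requiring 9 comparisons. The merge step runs in O(n) time where n is the total number of elements.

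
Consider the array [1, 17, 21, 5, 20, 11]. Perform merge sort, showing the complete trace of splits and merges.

Merge sort trace:

Split: [1, 17, 21, 5, 20, 11] -> [1, 17, 21] and [5, 20, 11]
  Split: [1, 17, 21] -> [1] and [17, 21]
    Split: [17, 21] -> [17] and [21]
    Merge: [17] + [21] -> [17, 21]
  Merge: [1] + [17, 21] -> [1, 17, 21]
  Split: [5, 20, 11] -> [5] and [20, 11]
    Split: [20, 11] -> [20] and [11]
    Merge: [20] + [11] -> [11, 20]
  Merge: [5] + [11, 20] -> [5, 11, 20]
Merge: [1, 17, 21] + [5, 11, 20] -> [1, 5, 11, 17, 20, 21]

Final sorted array: [1, 5, 11, 17, 20, 21]

The merge sort proceeds by recursively splitting the array and merging sorted halves.
After all merges, the sorted array is [1, 5, 11, 17, 20, 21].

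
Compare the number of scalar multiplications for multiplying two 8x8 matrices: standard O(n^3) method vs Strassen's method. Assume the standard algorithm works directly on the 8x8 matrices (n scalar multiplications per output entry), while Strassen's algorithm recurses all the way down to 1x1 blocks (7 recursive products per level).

Matrix multiplication for 8x8 matrices:

Standard algorithm: 8^3 = 512 multiplications
Strassen's algorithm: 7^(log2(8)) = 7^3 = 343 multiplications
Savings: 512 - 343 = 169 multiplications

Standard: 512 multiplications (8^3). Strassen: 343 multiplications (7^3). Strassen reduces 8 recursive multiplications to 7 at each level.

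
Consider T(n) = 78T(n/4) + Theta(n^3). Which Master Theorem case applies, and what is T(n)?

Master Theorem for T(n) = 78T(n/4) + O(n^3):

a = 78, b = 4, c = 3
log_b(a) = log_4(78) = 3.1427

Case 1: c = 3 < log_4(78) = 3.1427
T(n) = O(n^(log_4 78))

For T(n) = 78T(n/4) + O(n^3): log_4(78) = 3.1427. This is Case 1 of the Master Theorem (c < log_b(a), work dominated by leaves), giving O(n^(log_4 78)).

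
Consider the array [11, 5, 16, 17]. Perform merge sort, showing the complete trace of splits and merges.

Merge sort trace:

Split: [11, 5, 16, 17] -> [11, 5] and [16, 17]
  Split: [11, 5] -> [11] and [5]
  Merge: [11] + [5] -> [5, 11]
  Split: [16, 17] -> [16] and [17]
  Merge: [16] + [17] -> [16, 17]
Merge: [5, 11] + [16, 17] -> [5, 11, 16, 17]

Final sorted array: [5, 11, 16, 17]

The merge sort proceeds by recursively splitting the array and merging sorted halves.
After all merges, the sorted array is [5, 11, 16, 17].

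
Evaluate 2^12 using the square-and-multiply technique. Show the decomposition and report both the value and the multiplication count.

Computing 2^12 by squaring (build up from 2^1; each line after the first costs one multiplication):

2^1 = 2
2^2 = (2^1)^2 = 2^2 = 4
2^3 = 2 * 2^2 = 2 * 4 = 8
2^6 = (2^3)^2 = 8^2 = 64
2^12 = (2^6)^2 = 64^2 = 4096

Result: 4096
Multiplications needed: 4 (4 lines after 2^1)

2^12 = 4096. Using exponentiation by squaring, this requires 4 multiplications. The key idea: if the exponent is even, square the half-power; if odd, multiply by the base once.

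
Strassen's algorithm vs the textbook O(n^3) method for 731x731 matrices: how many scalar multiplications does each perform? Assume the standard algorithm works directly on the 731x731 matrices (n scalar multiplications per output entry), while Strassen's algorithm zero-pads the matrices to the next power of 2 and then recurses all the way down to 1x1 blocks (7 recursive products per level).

Matrix multiplication for 731x731 matrices:

Strassen's algorithm requires power-of-2 dimensions. Pad 731x731 to 1024x1024 (next power of 2).

Standard algorithm: 731^3 = 390617891 multiplications
Strassen's algorithm: 7^(log2(1024)) = 7^10 = 282475249 multiplications
Savings: 390617891 - 282475249 = 108142642 multiplications

Standard: 390617891 multiplications (731^3). Strassen: 282475249 multiplications (7^10, after padding to 1024x1024). Strassen reduces 8 recursive multiplications to 7 at each level.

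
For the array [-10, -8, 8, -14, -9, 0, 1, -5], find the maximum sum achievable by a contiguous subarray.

Using Kadane's algorithm on [-10, -8, 8, -14, -9, 0, 1, -5]:

Scanning through the array:
Position 1 (value -8): max_ending_here = -8, max_so_far = -8
Position 2 (value 8): max_ending_here = 8, max_so_far = 8
Position 3 (value -14): max_ending_here = -6, max_so_far = 8
Position 4 (value -9): max_ending_here = -9, max_so_far = 8
Position 5 (value 0): max_ending_here = 0, max_so_far = 8
Position 6 (value 1): max_ending_here = 1, max_so_far = 8
Position 7 (value -5): max_ending_here = -4, max_so_far = 8

Maximum subarray: [8]
Maximum sum: 8

The maximum subarray is [8] with sum 8. This subarray runs from index 2 to index 2.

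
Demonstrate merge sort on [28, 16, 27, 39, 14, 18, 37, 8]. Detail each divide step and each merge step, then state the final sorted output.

Merge sort trace:

Split: [28, 16, 27, 39, 14, 18, 37, 8] -> [28, 16, 27, 39] and [14, 18, 37, 8]
  Split: [28, 16, 27, 39] -> [28, 16] and [27, 39]
    Split: [28, 16] -> [28] and [16]
    Merge: [28] + [16] -> [16, 28]
    Split: [27, 39] -> [27] and [39]
    Merge: [27] + [39] -> [27, 39]
  Merge: [16, 28] + [27, 39] -> [16, 27, 28, 39]
  Split: [14, 18, 37, 8] -> [14, 18] and [37, 8]
    Split: [14, 18] -> [14] and [18]
    Merge: [14] + [18] -> [14, 18]
    Split: [37, 8] -> [37] and [8]
    Merge: [37] + [8] -> [8, 37]
  Merge: [14, 18] + [8, 37] -> [8, 14, 18, 37]
Merge: [16, 27, 28, 39] + [8, 14, 18, 37] -> [8, 14, 16, 18, 27, 28, 37, 39]

Final sorted array: [8, 14, 16, 18, 27, 28, 37, 39]

The merge sort proceeds by recursively splitting the array and merging sorted halves.
After all merges, the sorted array is [8, 14, 16, 18, 27, 28, 37, 39].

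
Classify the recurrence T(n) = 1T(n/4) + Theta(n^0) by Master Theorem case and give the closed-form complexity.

Master Theorem for T(n) = 1T(n/4) + O(n^0):

a = 1, b = 4, c = 0
log_b(a) = log_4(1) = 0.0000

Case 2: c = 0 = log_4(1) = 0.0000
T(n) = O(n^0 log n) = O(log n)

For T(n) = 1T(n/4) + O(n^0): log_4(1) = 0.0000. This is Case 2 of the Master Theorem (c = log_b(a), equal work at all levels), giving O(log n).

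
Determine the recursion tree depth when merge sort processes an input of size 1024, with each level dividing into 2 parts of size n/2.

For divide and conquer with division factor 2:

Problem sizes at each level:
Level 0: 1024
Level 1: 512
Level 2: 256
Level 3: 128
Level 4: 64
Level 5: 32
Level 6: 16
Level 7: 8
Level 8: 4
Level 9: 2
Level 10: 1

The root is level 0 and the size-1 base case is level 10 (the tree spans levels 0 through 10, i.e. 11 levels counting the root), so the depth is the number of divisions: log_2(1024) = 10

The recursion tree depth is log_2(1024) = 10. At each level, the problem size is divided by 2, so it takes 10 divisions to reduce to a base case of size 1. The algorithm makes 2 recursive calls at each level.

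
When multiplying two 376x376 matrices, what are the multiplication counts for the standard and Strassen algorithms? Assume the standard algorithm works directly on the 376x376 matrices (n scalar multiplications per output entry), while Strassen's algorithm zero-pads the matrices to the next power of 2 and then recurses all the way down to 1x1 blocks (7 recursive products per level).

Matrix multiplication for 376x376 matrices:

Strassen's algorithm requires power-of-2 dimensions. Pad 376x376 to 512x512 (next power of 2).

Standard algorithm: 376^3 = 53157376 multiplications
Strassen's algorithm: 7^(log2(512)) = 7^9 = 40353607 multiplications
Savings: 53157376 - 40353607 = 12803769 multiplications

Standard: 53157376 multiplications (376^3). Strassen: 40353607 multiplications (7^9, after padding to 512x512). Strassen reduces 8 recursive multiplications to 7 at each level.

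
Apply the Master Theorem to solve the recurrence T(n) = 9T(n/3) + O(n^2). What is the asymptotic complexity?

Master Theorem for T(n) = 9T(n/3) + O(n^2):

a = 9, b = 3, c = 2
log_b(a) = log_3(9) = 2.0000

Case 2: c = 2 = log_3(9) = 2.0000
T(n) = O(n^2 log n) = O(n^2 log n)

For T(n) = 9T(n/3) + O(n^2): log_3(9) = 2.0000. This is Case 2 of the Master Theorem (c = log_b(a), equal work at all levels), giving O(n^2 log n).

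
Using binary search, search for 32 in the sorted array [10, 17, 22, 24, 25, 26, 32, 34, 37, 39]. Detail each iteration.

Binary search for 32 in [10, 17, 22, 24, 25, 26, 32, 34, 37, 39]:

lo=0, hi=9, mid=4, arr[mid]=25 -> 25 < 32, search right half
lo=5, hi=9, mid=7, arr[mid]=34 -> 34 > 32, search left half
lo=5, hi=6, mid=5, arr[mid]=26 -> 26 < 32, search right half
lo=6, hi=6, mid=6, arr[mid]=32 -> Found target at index 6!

Binary search finds 32 at index 6 after 4 comparisons. The search repeatedly halves the search space by comparing with the middle element.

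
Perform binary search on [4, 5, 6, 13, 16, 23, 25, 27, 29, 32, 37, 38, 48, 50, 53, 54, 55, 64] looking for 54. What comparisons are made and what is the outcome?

Binary search for 54 in [4, 5, 6, 13, 16, 23, 25, 27, 29, 32, 37, 38, 48, 50, 53, 54, 55, 64]:

lo=0, hi=17, mid=8, arr[mid]=29 -> 29 < 54, search right half
lo=9, hi=17, mid=13, arr[mid]=50 -> 50 < 54, search right half
lo=14, hi=17, mid=15, arr[mid]=54 -> Found target at index 15!

Binary search finds 54 at index 15 after 3 comparisons. The search repeatedly halves the search space by comparing with the middle element.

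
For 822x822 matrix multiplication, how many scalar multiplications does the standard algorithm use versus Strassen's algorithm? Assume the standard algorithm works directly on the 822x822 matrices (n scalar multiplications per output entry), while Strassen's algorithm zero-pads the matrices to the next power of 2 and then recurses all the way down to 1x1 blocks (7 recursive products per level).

Matrix multiplication for 822x822 matrices:

Strassen's algorithm requires power-of-2 dimensions. Pad 822x822 to 1024x1024 (next power of 2).

Standard algorithm: 822^3 = 555412248 multiplications
Strassen's algorithm: 7^(log2(1024)) = 7^10 = 282475249 multiplications
Savings: 555412248 - 282475249 = 272936999 multiplications

Standard: 555412248 multiplications (822^3). Strassen: 282475249 multiplications (7^10, after padding to 1024x1024). Strassen reduces 8 recursive multiplications to 7 at each level.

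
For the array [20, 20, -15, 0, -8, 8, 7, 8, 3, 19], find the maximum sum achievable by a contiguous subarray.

Using Kadane's algorithm on [20, 20, -15, 0, -8, 8, 7, 8, 3, 19]:

Scanning through the array:
Position 1 (value 20): max_ending_here = 40, max_so_far = 40
Position 2 (value -15): max_ending_here = 25, max_so_far = 40
Position 3 (value 0): max_ending_here = 25, max_so_far = 40
Position 4 (value -8): max_ending_here = 17, max_so_far = 40
Position 5 (value 8): max_ending_here = 25, max_so_far = 40
Position 6 (value 7): max_ending_here = 32, max_so_far = 40
Position 7 (value 8): max_ending_here = 40, max_so_far = 40
Position 8 (value 3): max_ending_here = 43, max_so_far = 43
Position 9 (value 19): max_ending_here = 62, max_so_far = 62

Maximum subarray: [20, 20, -15, 0, -8, 8, 7, 8, 3, 19]
Maximum sum: 62

The maximum subarray is [20, 20, -15, 0, -8, 8, 7, 8, 3, 19] with sum 62. This subarray runs from index 0 to index 9.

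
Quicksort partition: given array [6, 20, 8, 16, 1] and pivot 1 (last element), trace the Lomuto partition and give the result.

Lomuto partition with pivot = 1:

Initial array: [6, 20, 8, 16, 1]

arr[0]=6 > 1: no swap
arr[1]=20 > 1: no swap
arr[2]=8 > 1: no swap
arr[3]=16 > 1: no swap

Place pivot at position 0: [1, 20, 8, 16, 6]
Pivot position: 0

After partitioning with pivot 1, the array becomes [1, 20, 8, 16, 6]. The pivot is placed at index 0. All elements to the left of the pivot are <= 1, and all elements to the right are > 1.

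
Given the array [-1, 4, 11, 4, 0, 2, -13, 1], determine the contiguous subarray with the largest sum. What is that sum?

Using Kadane's algorithm on [-1, 4, 11, 4, 0, 2, -13, 1]:

Scanning through the array:
Position 1 (value 4): max_ending_here = 4, max_so_far = 4
Position 2 (value 11): max_ending_here = 15, max_so_far = 15
Position 3 (value 4): max_ending_here = 19, max_so_far = 19
Position 4 (value 0): max_ending_here = 19, max_so_far = 19
Position 5 (value 2): max_ending_here = 21, max_so_far = 21
Position 6 (value -13): max_ending_here = 8, max_so_far = 21
Position 7 (value 1): max_ending_here = 9, max_so_far = 21

Maximum subarray: [4, 11, 4, 0, 2]
Maximum sum: 21

The maximum subarray is [4, 11, 4, 0, 2] with sum 21. This subarray runs from index 1 to index 5.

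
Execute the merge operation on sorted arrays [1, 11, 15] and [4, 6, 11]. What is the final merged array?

Merging process:

Compare 1 vs 4: take 1 from left. Merged: [1]
Compare 11 vs 4: take 4 from right. Merged: [1, 4]
Compare 11 vs 6: take 6 from right. Merged: [1, 4, 6]
Compare 11 vs 11: take 11 from left. Merged: [1, 4, 6, 11]
Compare 15 vs 11: take 11 from right. Merged: [1, 4, 6, 11, 11]
Append remaining from left: [15]. Merged: [1, 4, 6, 11, 11, 15]

Final merged array: [1, 4, 6, 11, 11, 15]
Total comparisons: 5

The merged array is [1, 4, 6, 11, 11, 15], requiring 5 comparisons. The merge step runs in O(n) time where n is the total number of elements.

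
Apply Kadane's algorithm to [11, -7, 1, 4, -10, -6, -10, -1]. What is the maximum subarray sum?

Using Kadane's algorithm on [11, -7, 1, 4, -10, -6, -10, -1]:

Scanning through the array:
Position 1 (value -7): max_ending_here = 4, max_so_far = 11
Position 2 (value 1): max_ending_here = 5, max_so_far = 11
Position 3 (value 4): max_ending_here = 9, max_so_far = 11
Position 4 (value -10): max_ending_here = -1, max_so_far = 11
Position 5 (value -6): max_ending_here = -6, max_so_far = 11
Position 6 (value -10): max_ending_here = -10, max_so_far = 11
Position 7 (value -1): max_ending_here = -1, max_so_far = 11

Maximum subarray: [11]
Maximum sum: 11

The maximum subarray is [11] with sum 11. This subarray runs from index 0 to index 0.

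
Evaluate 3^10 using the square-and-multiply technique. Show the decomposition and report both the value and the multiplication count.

Computing 3^10 by squaring (build up from 3^1; each line after the first costs one multiplication):

3^1 = 3
3^2 = (3^1)^2 = 3^2 = 9
3^4 = (3^2)^2 = 9^2 = 81
3^5 = 3 * 3^4 = 3 * 81 = 243
3^10 = (3^5)^2 = 243^2 = 59049

Result: 59049
Multiplications needed: 4 (4 lines after 3^1)

3^10 = 59049. Using exponentiation by squaring, this requires 4 multiplications. The key idea: if the exponent is even, square the half-power; if odd, multiply by the base once.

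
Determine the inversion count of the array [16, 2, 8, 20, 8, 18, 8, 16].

Finding inversions in [16, 2, 8, 20, 8, 18, 8, 16]:

(0, 1): arr[0]=16 > arr[1]=2
(0, 2): arr[0]=16 > arr[2]=8
(0, 4): arr[0]=16 > arr[4]=8
(0, 6): arr[0]=16 > arr[6]=8
(3, 4): arr[3]=20 > arr[4]=8
(3, 5): arr[3]=20 > arr[5]=18
(3, 6): arr[3]=20 > arr[6]=8
(3, 7): arr[3]=20 > arr[7]=16
(5, 6): arr[5]=18 > arr[6]=8
(5, 7): arr[5]=18 > arr[7]=16

Total inversions: 10

The array has 10 inversion(s): (0,1), (0,2), (0,4), (0,6), (3,4), (3,5), (3,6), (3,7), (5,6), (5,7). Each pair (i,j) satisfies i < j and arr[i] > arr[j].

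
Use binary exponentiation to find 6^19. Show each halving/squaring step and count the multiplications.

Computing 6^19 by squaring (build up from 6^1; each line after the first costs one multiplication):

6^1 = 6
6^2 = (6^1)^2 = 6^2 = 36
6^4 = (6^2)^2 = 36^2 = 1296
6^8 = (6^4)^2 = 1296^2 = 1679616
6^9 = 6 * 6^8 = 6 * 1679616 = 10077696
6^18 = (6^9)^2 = 10077696^2 = 101559956668416
6^19 = 6 * 6^18 = 6 * 101559956668416 = 609359740010496

Result: 609359740010496
Multiplications needed: 6 (6 lines after 6^1)

6^19 = 609359740010496. Using exponentiation by squaring, this requires 6 multiplications. The key idea: if the exponent is even, square the half-power; if odd, multiply by the base once.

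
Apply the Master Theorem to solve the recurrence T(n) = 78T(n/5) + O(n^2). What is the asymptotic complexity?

Master Theorem for T(n) = 78T(n/5) + O(n^2):

a = 78, b = 5, c = 2
log_b(a) = log_5(78) = 2.7070

Case 1: c = 2 < log_5(78) = 2.7070
T(n) = O(n^(log_5 78))

For T(n) = 78T(n/5) + O(n^2): log_5(78) = 2.7070. This is Case 1 of the Master Theorem (c < log_b(a), work dominated by leaves), giving O(n^(log_5 78)).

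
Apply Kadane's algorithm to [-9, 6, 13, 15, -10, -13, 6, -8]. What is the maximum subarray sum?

Using Kadane's algorithm on [-9, 6, 13, 15, -10, -13, 6, -8]:

Scanning through the array:
Position 1 (value 6): max_ending_here = 6, max_so_far = 6
Position 2 (value 13): max_ending_here = 19, max_so_far = 19
Position 3 (value 15): max_ending_here = 34, max_so_far = 34
Position 4 (value -10): max_ending_here = 24, max_so_far = 34
Position 5 (value -13): max_ending_here = 11, max_so_far = 34
Position 6 (value 6): max_ending_here = 17, max_so_far = 34
Position 7 (value -8): max_ending_here = 9, max_so_far = 34

Maximum subarray: [6, 13, 15]
Maximum sum: 34

The maximum subarray is [6, 13, 15] with sum 34. This subarray runs from index 1 to index 3.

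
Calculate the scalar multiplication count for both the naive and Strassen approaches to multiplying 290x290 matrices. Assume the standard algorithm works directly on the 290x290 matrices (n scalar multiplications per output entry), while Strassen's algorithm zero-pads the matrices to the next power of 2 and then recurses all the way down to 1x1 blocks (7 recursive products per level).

Matrix multiplication for 290x290 matrices:

Strassen's algorithm requires power-of-2 dimensions. Pad 290x290 to 512x512 (next power of 2).

Standard algorithm: 290^3 = 24389000 multiplications
Strassen's algorithm: 7^(log2(512)) = 7^9 = 40353607 multiplications
Difference: 24389000 - 40353607 = -15964607 (Strassen uses MORE here due to padding overhead — for small or just-over-power-of-2 n, padding can outweigh the per-level savings)

Standard: 24389000 multiplications (290^3). Strassen: 40353607 multiplications (7^9, after padding to 512x512). Strassen reduces 8 recursive multiplications to 7 at each level.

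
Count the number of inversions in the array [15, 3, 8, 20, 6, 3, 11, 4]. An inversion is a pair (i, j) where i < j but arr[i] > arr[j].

Finding inversions in [15, 3, 8, 20, 6, 3, 11, 4]:

(0, 1): arr[0]=15 > arr[1]=3
(0, 2): arr[0]=15 > arr[2]=8
(0, 4): arr[0]=15 > arr[4]=6
(0, 5): arr[0]=15 > arr[5]=3
(0, 6): arr[0]=15 > arr[6]=11
(0, 7): arr[0]=15 > arr[7]=4
(2, 4): arr[2]=8 > arr[4]=6
(2, 5): arr[2]=8 > arr[5]=3
(2, 7): arr[2]=8 > arr[7]=4
(3, 4): arr[3]=20 > arr[4]=6
(3, 5): arr[3]=20 > arr[5]=3
(3, 6): arr[3]=20 > arr[6]=11
(3, 7): arr[3]=20 > arr[7]=4
(4, 5): arr[4]=6 > arr[5]=3
(4, 7): arr[4]=6 > arr[7]=4
(6, 7): arr[6]=11 > arr[7]=4

Total inversions: 16

The array has 16 inversion(s): (0,1), (0,2), (0,4), (0,5), (0,6), (0,7), (2,4), (2,5), (2,7), (3,4), (3,5), (3,6), (3,7), (4,5), (4,7), (6,7). Each pair (i,j) satisfies i < j and arr[i] > arr[j].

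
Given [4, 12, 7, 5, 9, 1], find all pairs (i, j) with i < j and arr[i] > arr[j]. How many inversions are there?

Finding inversions in [4, 12, 7, 5, 9, 1]:

(0, 5): arr[0]=4 > arr[5]=1
(1, 2): arr[1]=12 > arr[2]=7
(1, 3): arr[1]=12 > arr[3]=5
(1, 4): arr[1]=12 > arr[4]=9
(1, 5): arr[1]=12 > arr[5]=1
(2, 3): arr[2]=7 > arr[3]=5
(2, 5): arr[2]=7 > arr[5]=1
(3, 5): arr[3]=5 > arr[5]=1
(4, 5): arr[4]=9 > arr[5]=1

Total inversions: 9

The array has 9 inversion(s): (0,5), (1,2), (1,3), (1,4), (1,5), (2,3), (2,5), (3,5), (4,5). Each pair (i,j) satisfies i < j and arr[i] > arr[j].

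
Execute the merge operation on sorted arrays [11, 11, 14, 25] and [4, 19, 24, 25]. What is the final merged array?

Merging process:

Compare 11 vs 4: take 4 from right. Merged: [4]
Compare 11 vs 19: take 11 from left. Merged: [4, 11]
Compare 11 vs 19: take 11 from left. Merged: [4, 11, 11]
Compare 14 vs 19: take 14 from left. Merged: [4, 11, 11, 14]
Compare 25 vs 19: take 19 from right. Merged: [4, 11, 11, 14, 19]
Compare 25 vs 24: take 24 from right. Merged: [4, 11, 11, 14, 19, 24]
Compare 25 vs 25: take 25 from left. Merged: [4, 11, 11, 14, 19, 24, 25]
Append remaining from right: [25]. Merged: [4, 11, 11, 14, 19, 24, 25, 25]

Final merged array: [4, 11, 11, 14, 19, 24, 25, 25]
Total comparisons: 7

The merged array is [4, 11, 11, 14, 19, 24, 25, 25], requiring 7 comparisons. The merge step runs in O(n) time where n is the total number of elements.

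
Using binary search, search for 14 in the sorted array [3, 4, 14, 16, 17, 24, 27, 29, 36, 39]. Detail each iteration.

Binary search for 14 in [3, 4, 14, 16, 17, 24, 27, 29, 36, 39]:

lo=0, hi=9, mid=4, arr[mid]=17 -> 17 > 14, search left half
lo=0, hi=3, mid=1, arr[mid]=4 -> 4 < 14, search right half
lo=2, hi=3, mid=2, arr[mid]=14 -> Found target at index 2!

Binary search finds 14 at index 2 after 3 comparisons. The search repeatedly halves the search space by comparing with the middle element.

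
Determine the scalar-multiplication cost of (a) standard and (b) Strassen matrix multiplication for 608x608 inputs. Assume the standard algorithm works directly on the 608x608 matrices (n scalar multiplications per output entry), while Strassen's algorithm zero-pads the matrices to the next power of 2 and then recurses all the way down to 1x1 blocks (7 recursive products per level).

Matrix multiplication for 608x608 matrices:

Strassen's algorithm requires power-of-2 dimensions. Pad 608x608 to 1024x1024 (next power of 2).

Standard algorithm: 608^3 = 224755712 multiplications
Strassen's algorithm: 7^(log2(1024)) = 7^10 = 282475249 multiplications
Difference: 224755712 - 282475249 = -57719537 (Strassen uses MORE here due to padding overhead — for small or just-over-power-of-2 n, padding can outweigh the per-level savings)

Standard: 224755712 multiplications (608^3). Strassen: 282475249 multiplications (7^10, after padding to 1024x1024). Strassen reduces 8 recursive multiplications to 7 at each level.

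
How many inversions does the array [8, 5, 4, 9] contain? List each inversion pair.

Finding inversions in [8, 5, 4, 9]:

(0, 1): arr[0]=8 > arr[1]=5
(0, 2): arr[0]=8 > arr[2]=4
(1, 2): arr[1]=5 > arr[2]=4

Total inversions: 3

The array has 3 inversion(s): (0,1), (0,2), (1,2). Each pair (i,j) satisfies i < j and arr[i] > arr[j].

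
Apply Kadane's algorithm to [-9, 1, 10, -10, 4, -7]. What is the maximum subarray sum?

Using Kadane's algorithm on [-9, 1, 10, -10, 4, -7]:

Scanning through the array:
Position 1 (value 1): max_ending_here = 1, max_so_far = 1
Position 2 (value 10): max_ending_here = 11, max_so_far = 11
Position 3 (value -10): max_ending_here = 1, max_so_far = 11
Position 4 (value 4): max_ending_here = 5, max_so_far = 11
Position 5 (value -7): max_ending_here = -2, max_so_far = 11

Maximum subarray: [1, 10]
Maximum sum: 11

The maximum subarray is [1, 10] with sum 11. This subarray runs from index 1 to index 2.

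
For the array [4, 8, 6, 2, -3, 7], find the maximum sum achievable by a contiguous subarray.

Using Kadane's algorithm on [4, 8, 6, 2, -3, 7]:

Scanning through the array:
Position 1 (value 8): max_ending_here = 12, max_so_far = 12
Position 2 (value 6): max_ending_here = 18, max_so_far = 18
Position 3 (value 2): max_ending_here = 20, max_so_far = 20
Position 4 (value -3): max_ending_here = 17, max_so_far = 20
Position 5 (value 7): max_ending_here = 24, max_so_far = 24

Maximum subarray: [4, 8, 6, 2, -3, 7]
Maximum sum: 24

The maximum subarray is [4, 8, 6, 2, -3, 7] with sum 24. This subarray runs from index 0 to index 5.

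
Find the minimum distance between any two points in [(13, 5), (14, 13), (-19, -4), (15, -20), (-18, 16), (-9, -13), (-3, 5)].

Computing all pairwise distances among 7 points:

d((13, 5), (14, 13)) = 8.0623 <-- minimum
d((13, 5), (-19, -4)) = 33.2415
d((13, 5), (15, -20)) = 25.0799
d((13, 5), (-18, 16)) = 32.8938
d((13, 5), (-9, -13)) = 28.4253
d((13, 5), (-3, 5)) = 16.0
d((14, 13), (-19, -4)) = 37.1214
d((14, 13), (15, -20)) = 33.0151
d((14, 13), (-18, 16)) = 32.1403
d((14, 13), (-9, -13)) = 34.7131
d((14, 13), (-3, 5)) = 18.7883
d((-19, -4), (15, -20)) = 37.5766
d((-19, -4), (-18, 16)) = 20.025
d((-19, -4), (-9, -13)) = 13.4536
d((-19, -4), (-3, 5)) = 18.3576
d((15, -20), (-18, 16)) = 48.8365
d((15, -20), (-9, -13)) = 25.0
d((15, -20), (-3, 5)) = 30.8058
d((-18, 16), (-9, -13)) = 30.3645
d((-18, 16), (-3, 5)) = 18.6011
d((-9, -13), (-3, 5)) = 18.9737

Closest pair: (13, 5) and (14, 13) with distance 8.0623

The closest pair is (13, 5) and (14, 13) with Euclidean distance 8.0623. For 7 points, brute-force pairwise comparison is shown above. For large n, the divide-and-conquer algorithm (sort by x, recurse on halves, check the dividing strip) achieves O(n log n).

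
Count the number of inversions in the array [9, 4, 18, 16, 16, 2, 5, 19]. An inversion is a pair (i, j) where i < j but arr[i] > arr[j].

Finding inversions in [9, 4, 18, 16, 16, 2, 5, 19]:

(0, 1): arr[0]=9 > arr[1]=4
(0, 5): arr[0]=9 > arr[5]=2
(0, 6): arr[0]=9 > arr[6]=5
(1, 5): arr[1]=4 > arr[5]=2
(2, 3): arr[2]=18 > arr[3]=16
(2, 4): arr[2]=18 > arr[4]=16
(2, 5): arr[2]=18 > arr[5]=2
(2, 6): arr[2]=18 > arr[6]=5
(3, 5): arr[3]=16 > arr[5]=2
(3, 6): arr[3]=16 > arr[6]=5
(4, 5): arr[4]=16 > arr[5]=2
(4, 6): arr[4]=16 > arr[6]=5

Total inversions: 12

The array has 12 inversion(s): (0,1), (0,5), (0,6), (1,5), (2,3), (2,4), (2,5), (2,6), (3,5), (3,6), (4,5), (4,6). Each pair (i,j) satisfies i < j and arr[i] > arr[j].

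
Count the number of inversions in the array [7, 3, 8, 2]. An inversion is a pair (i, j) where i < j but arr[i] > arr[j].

Finding inversions in [7, 3, 8, 2]:

(0, 1): arr[0]=7 > arr[1]=3
(0, 3): arr[0]=7 > arr[3]=2
(1, 3): arr[1]=3 > arr[3]=2
(2, 3): arr[2]=8 > arr[3]=2

Total inversions: 4

The array has 4 inversion(s): (0,1), (0,3), (1,3), (2,3). Each pair (i,j) satisfies i < j and arr[i] > arr[j].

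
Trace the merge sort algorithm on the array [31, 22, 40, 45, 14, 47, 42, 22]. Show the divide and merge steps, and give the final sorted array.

Merge sort trace:

Split: [31, 22, 40, 45, 14, 47, 42, 22] -> [31, 22, 40, 45] and [14, 47, 42, 22]
  Split: [31, 22, 40, 45] -> [31, 22] and [40, 45]
    Split: [31, 22] -> [31] and [22]
    Merge: [31] + [22] -> [22, 31]
    Split: [40, 45] -> [40] and [45]
    Merge: [40] + [45] -> [40, 45]
  Merge: [22, 31] + [40, 45] -> [22, 31, 40, 45]
  Split: [14, 47, 42, 22] -> [14, 47] and [42, 22]
    Split: [14, 47] -> [14] and [47]
    Merge: [14] + [47] -> [14, 47]
    Split: [42, 22] -> [42] and [22]
    Merge: [42] + [22] -> [22, 42]
  Merge: [14, 47] + [22, 42] -> [14, 22, 42, 47]
Merge: [22, 31, 40, 45] + [14, 22, 42, 47] -> [14, 22, 22, 31, 40, 42, 45, 47]

Final sorted array: [14, 22, 22, 31, 40, 42, 45, 47]

The merge sort proceeds by recursively splitting the array and merging sorted halves.
After all merges, the sorted array is [14, 22, 22, 31, 40, 42, 45, 47].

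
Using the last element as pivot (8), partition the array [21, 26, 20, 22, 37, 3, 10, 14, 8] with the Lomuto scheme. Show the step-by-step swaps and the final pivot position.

Lomuto partition with pivot = 8:

Initial array: [21, 26, 20, 22, 37, 3, 10, 14, 8]

arr[0]=21 > 8: no swap
arr[1]=26 > 8: no swap
arr[2]=20 > 8: no swap
arr[3]=22 > 8: no swap
arr[4]=37 > 8: no swap
arr[5]=3 <= 8: swap with position 0, array becomes [3, 26, 20, 22, 37, 21, 10, 14, 8]
arr[6]=10 > 8: no swap
arr[7]=14 > 8: no swap

Place pivot at position 1: [3, 8, 20, 22, 37, 21, 10, 14, 26]
Pivot position: 1

After partitioning with pivot 8, the array becomes [3, 8, 20, 22, 37, 21, 10, 14, 26]. The pivot is placed at index 1. All elements to the left of the pivot are <= 8, and all elements to the right are > 8.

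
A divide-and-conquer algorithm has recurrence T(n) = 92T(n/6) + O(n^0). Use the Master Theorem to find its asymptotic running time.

Master Theorem for T(n) = 92T(n/6) + O(n^0):

a = 92, b = 6, c = 0
log_b(a) = log_6(92) = 2.5237

Case 1: c = 0 < log_6(92) = 2.5237
T(n) = O(n^(log_6 92))

For T(n) = 92T(n/6) + O(n^0): log_6(92) = 2.5237. This is Case 1 of the Master Theorem (c < log_b(a), work dominated by leaves), giving O(n^(log_6 92)).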